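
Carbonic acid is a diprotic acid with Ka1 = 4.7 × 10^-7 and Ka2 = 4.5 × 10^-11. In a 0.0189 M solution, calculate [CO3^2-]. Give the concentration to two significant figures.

First ionization gives [H+] ≈ [HCO3-] = 9.42 × 10^-5 M.
Second step: Ka2 = [H+][CO3^2-]/[HCO3-] ≈ [CO3^2-] (since [H+] ≈ [HCO3-]).
So [CO3^2-] ≈ Ka2.

4.5 × 10^-11 M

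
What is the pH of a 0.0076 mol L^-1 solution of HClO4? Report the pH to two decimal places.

HClO4 is a strong acid and dissociates completely, so [H+] = 0.0076 M.
pH = -log(0.0076) = 2.12

pH = 2.12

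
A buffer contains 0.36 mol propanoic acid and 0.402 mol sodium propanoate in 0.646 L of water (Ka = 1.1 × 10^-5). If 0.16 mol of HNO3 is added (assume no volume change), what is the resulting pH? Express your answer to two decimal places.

pH = 4.63

After neutralization: n(CH3CH2COOH) = 0.52 mol, n(CH3CH2COO-) = 0.242 mol.
pKa = −log(1.1 × 10^-5) = 4.959
pH = pKa + log(n_CH3CH2COO-/n_CH3CH2COOH) = 4.959 + log(0.242/0.52) = 4.959 + (-0.332)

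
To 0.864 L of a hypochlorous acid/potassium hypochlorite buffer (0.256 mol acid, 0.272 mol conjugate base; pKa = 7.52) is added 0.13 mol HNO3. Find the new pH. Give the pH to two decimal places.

pH = 7.09

Added H+ converts OCl- to HOCl: HOCl → 0.386 mol, OCl- → 0.142 mol.
pH = pKa + log([A⁻]/[HA]) = 7.52 + log(0.142/0.386) = 7.52 -0.434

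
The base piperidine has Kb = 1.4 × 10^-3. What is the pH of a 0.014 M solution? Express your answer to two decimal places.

C5H10NH + H2O ⇌ C5H10NH2+ + OH-
From the ICE table, Kb = x²/(0.014 − x) = 1.4 × 10^-3.
x is not negligible relative to C₀; solve x² + 0.0014·x − 1.96e-05 = 0.
x = [−0.0014 + √(0.0014² + 7.84e-05)]/2 = 3.78 × 10^-3 M
pOH = −log(3.78 × 10^-3) = 2.42; pH = 14.00 − 2.42 = 11.58

pH = 11.58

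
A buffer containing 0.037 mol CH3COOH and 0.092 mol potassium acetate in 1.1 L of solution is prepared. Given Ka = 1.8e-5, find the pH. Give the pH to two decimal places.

pH = 5.14

pKa = −log(1.8 × 10^-5) = 4.745
Henderson–Hasselbalch: pH = pKa + log([CH3COO-]/[CH3COOH]) = 4.745 + log(0.092/0.037)
pH = 4.745 + (+0.396) = 5.14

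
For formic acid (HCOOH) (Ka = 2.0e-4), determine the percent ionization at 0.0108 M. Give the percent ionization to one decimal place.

12.7%

HCOOH ⇌ HCOO- + H+; let x = [H+] at equilibrium.
Solve x² + 0.0002x − 2.16e-06 = 0 → x = 1.37 × 10^-3 M
Fraction ionized = 1.37 × 10^-3 / 0.0108 = 0.1269 → 12.7%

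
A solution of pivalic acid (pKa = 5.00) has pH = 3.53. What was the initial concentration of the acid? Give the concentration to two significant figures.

[H+] = 10^(-3.53) = 2.95 × 10^-4 M = x
Ka = 10^(−5.00) = 1.00 × 10^-5
Ka = x²/(C₀ − x) ⇒ C₀ = x + x²/Ka
C₀ = 2.95 × 10^-4 + (2.95 × 10^-4)²/(1.00 × 10^-5) = 9.00 × 10^-3 M

C₀ = 9.0 × 10^-3 M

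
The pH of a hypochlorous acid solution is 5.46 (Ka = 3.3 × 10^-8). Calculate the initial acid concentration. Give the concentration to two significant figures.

C₀ = 3.7 × 10^-4 M

[H+] = 10^(-5.46) = 3.47 × 10^-6 M = x
Ka = x²/(C₀ − x) ⇒ C₀ = x + x²/Ka
C₀ = 3.47 × 10^-6 + (3.47 × 10^-6)²/(3.3 × 10^-8) = 3.68 × 10^-4 M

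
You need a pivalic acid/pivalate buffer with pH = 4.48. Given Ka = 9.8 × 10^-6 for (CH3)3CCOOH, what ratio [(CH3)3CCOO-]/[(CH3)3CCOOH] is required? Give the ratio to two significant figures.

ratio = 0.30

pKa = -log(9.8 × 10^-6) = 5.009
pH = pKa + log(r) ⇒ log(r) = 4.48 − 5.009 = -0.529
r = [(CH3)3CCOO-]/[(CH3)3CCOOH] = 10^(-0.529) = 0.296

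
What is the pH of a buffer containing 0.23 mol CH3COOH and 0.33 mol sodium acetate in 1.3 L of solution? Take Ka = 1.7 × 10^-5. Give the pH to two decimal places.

pH = 4.93

pKa = −log(1.7 × 10^-5) = 4.770
pH = pKa + log([A⁻]/[HA]) = 4.770 + log(0.33/0.23)
pH = 4.770 + (+0.157) = 4.93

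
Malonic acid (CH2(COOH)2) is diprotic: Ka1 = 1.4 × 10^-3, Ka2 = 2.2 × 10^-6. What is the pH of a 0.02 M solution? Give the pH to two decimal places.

pH = 2.33

Ka1 ≫ Ka2, so treat the first dissociation as the only significant source of H+.
Ka1 = x²/(0.02 − x) = 1.4 × 10^-3
Solving the quadratic: x = (−Ka1 + √(Ka1² + 4·Ka1·C₀))/2 = 4.64 × 10^-3 M
pH = −log(4.64 × 10^-3) = 2.33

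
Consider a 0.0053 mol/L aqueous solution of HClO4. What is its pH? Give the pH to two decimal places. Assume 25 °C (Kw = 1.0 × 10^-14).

HClO4 is a strong acid and dissociates completely, so [H+] = 0.0053 M.
pH = -log(0.0053) = 2.28

pH = 2.28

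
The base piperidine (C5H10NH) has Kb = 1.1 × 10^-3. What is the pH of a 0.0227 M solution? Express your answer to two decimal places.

pH = 11.65

C5H10NH + H2O ⇌ C5H10NH2+ + OH-
Kb = [OH-]²/(0.0227 − [OH-]) = 1.1 × 10^-3
The 5% rule fails; solving [OH-]² + Kb·[OH-] − Kb·C₀ = 0 exactly:
[OH-] = [−0.0011 + √(0.0011² + 9.99e-05)]/2 = 4.48 × 10^-3 M
pOH = 2.35, so pH = 14.00 − pOH = 11.65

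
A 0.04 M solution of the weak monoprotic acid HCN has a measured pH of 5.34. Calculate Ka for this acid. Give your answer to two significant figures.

Ka = 5.2 × 10^-10

[H+] = 10^(-5.34) = 4.57 × 10^-6 M
At equilibrium [HA] = 0.04 − 4.57 × 10^-6 = 4.00 × 10^-2 M
Ka = [H+][A-]/[HA] = (4.57 × 10^-6)² / 4.00 × 10^-2 = 5.2 × 10^-10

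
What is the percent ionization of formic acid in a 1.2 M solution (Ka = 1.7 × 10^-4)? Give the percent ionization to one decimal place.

1.2%

HCOOH ⇌ HCOO- + H+; let x = [H+] at equilibrium.
x ≈ √(Ka·C₀) = √(1.7 × 10^-4 × 1.2) = 1.43 × 10^-2 M
% ionization = x/C₀ × 100% = 1.43 × 10^-2/1.2 × 100% = 1.2%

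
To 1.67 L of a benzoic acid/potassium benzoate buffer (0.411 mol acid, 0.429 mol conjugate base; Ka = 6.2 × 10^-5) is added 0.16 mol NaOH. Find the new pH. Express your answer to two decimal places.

pH = 4.58

After neutralization: n(C6H5COOH) = 0.251 mol, n(C6H5COO-) = 0.589 mol.
pKa = −log(6.2 × 10^-5) = 4.208
pH = pKa + log([A⁻]/[HA]) = 4.208 + log(0.589/0.251) = 4.208 +0.370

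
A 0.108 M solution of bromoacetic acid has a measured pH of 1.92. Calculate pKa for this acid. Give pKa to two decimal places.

[H+] = 10^(-1.92) = 1.20 × 10^-2 M
At equilibrium [HA] = 0.108 − 1.20 × 10^-2 = 9.60 × 10^-2 M
Ka = [H+][A-]/[HA] = (1.20 × 10^-2)² / 9.60 × 10^-2 = 1.50 × 10^-3
pKa = -log(1.50 × 10^-3) = 2.82

pKa = 2.82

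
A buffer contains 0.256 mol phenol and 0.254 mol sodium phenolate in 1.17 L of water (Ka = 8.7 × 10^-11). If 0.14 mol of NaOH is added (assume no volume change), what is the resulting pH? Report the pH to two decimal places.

OH- converts C6H5OH to C6H5O-: C6H5OH → 0.116 mol, C6H5O- → 0.394 mol.
pKa = −log(8.7 × 10^-11) = 10.060
Henderson–Hasselbalch with mole ratio 0.394/0.116: pH = 10.060 + (+0.531)

pH = 10.59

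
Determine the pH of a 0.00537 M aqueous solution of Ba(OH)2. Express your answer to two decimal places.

Ba(OH)2 is a strong base (each formula unit releases 2 OH-); [OH-] = 0.0107 M.
pOH = -log(0.0107) = 1.97
pH = 14.00 - 1.97 = 12.03

pH = 12.03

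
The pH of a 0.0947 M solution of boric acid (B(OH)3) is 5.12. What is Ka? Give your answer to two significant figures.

Ka = 6.1 × 10^-10

[H+] = 10^(-5.12) = 7.59 × 10^-6 M
At equilibrium [HA] = 0.0947 − 7.59 × 10^-6 = 9.47 × 10^-2 M
Ka = [H+][A-]/[HA] = (7.59 × 10^-6)² / 9.47 × 10^-2 = 6.1 × 10^-10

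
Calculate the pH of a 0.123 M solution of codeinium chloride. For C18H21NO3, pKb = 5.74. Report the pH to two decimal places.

pH = 4.59

C18H22NO3+ is the conjugate acid of the weak base C18H21NO3.
Kb = 10^(−5.74) = 1.82 × 10^-6
Ka = Kw/Kb = 1.0×10^-14 / 1.82 × 10^-6 = 5.49 × 10^-9
From the ICE table, Ka = x²/(0.123 − x) = 5.49 × 10^-9.
Neglecting x in the denominator: x = √(5.49 × 10^-9 × 0.123) = 2.60 × 10^-5 M
Check: 0.021% ionized — well under 5%, approximation valid.
pH = −log(2.60 × 10^-5) = 4.59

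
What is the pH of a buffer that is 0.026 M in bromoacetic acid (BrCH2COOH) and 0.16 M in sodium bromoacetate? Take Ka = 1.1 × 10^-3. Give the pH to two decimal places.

pKa = −log(1.1 × 10^-3) = 2.959
Henderson–Hasselbalch: pH = pKa + log([BrCH2COO-]/[BrCH2COOH]) = 2.959 + log(0.16/0.026)
pH = 2.959 + (+0.789) = 3.75

pH = 3.75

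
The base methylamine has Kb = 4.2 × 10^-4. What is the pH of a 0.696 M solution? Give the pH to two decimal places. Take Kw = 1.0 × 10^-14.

CH3NH2 + H2O ⇌ CH3NH3+ + OH-
Kb = x²/(0.696 − x) = 4.2 × 10^-4
Neglecting x in the denominator: x = √(4.2 × 10^-4 × 0.696) = 1.71 × 10^-2 M
pOH = 1.77, so pH = 14.00 − pOH = 12.23

pH = 12.23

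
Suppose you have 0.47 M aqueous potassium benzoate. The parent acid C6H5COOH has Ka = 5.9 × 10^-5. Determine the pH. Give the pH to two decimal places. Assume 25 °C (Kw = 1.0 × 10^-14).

C6H5COO- is the conjugate base of the weak acid C6H5COOH.
Kb = Kw/Ka = 1.0×10^-14 / 5.9 × 10^-5 = 1.69 × 10^-10
Kb = [OH-]²/(0.47 − [OH-]) = 1.69 × 10^-10
Assume [OH-] ≪ 0.47: [OH-] ≈ √(1.69 × 10^-10 × 0.47) = 8.91 × 10^-6 M
pOH = 5.05, so pH = 14.00 − pOH = 8.95

pH = 8.95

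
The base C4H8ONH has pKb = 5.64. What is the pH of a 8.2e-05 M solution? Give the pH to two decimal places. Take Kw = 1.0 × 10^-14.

pH = 9.10

C4H8ONH + H2O ⇌ C4H8ONH2+ + OH-
Kb = 10^(−5.64) = 2.29 × 10^-6
Kb = [OH-]²/(8.2e-05 − [OH-]) = 2.29 × 10^-6
[OH-] is not negligible relative to C₀; solve [OH-]² + 2.29e-06·[OH-] − 1.88e-10 = 0.
[OH-] = (−Kb + √(Kb² + 4·Kb·C₀))/2 = 1.26 × 10^-5 M
pOH = 4.90, so pH = 14.00 − pOH = 9.10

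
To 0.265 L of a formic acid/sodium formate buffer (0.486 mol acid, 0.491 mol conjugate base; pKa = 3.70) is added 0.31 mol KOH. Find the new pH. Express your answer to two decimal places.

OH- converts HCOOH to HCOO-: HCOOH → 0.176 mol, HCOO- → 0.801 mol.
pH = pKa + log([A⁻]/[HA]) = 3.70 + log(0.801/0.176) = 3.70 +0.658

pH = 4.36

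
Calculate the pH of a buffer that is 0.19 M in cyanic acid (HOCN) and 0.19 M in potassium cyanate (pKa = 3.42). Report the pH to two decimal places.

pH = pKa + log([A⁻]/[HA]) = 3.42 + log(0.19/0.19)
pH = 3.42 + (+0.000) = 3.42

pH = 3.42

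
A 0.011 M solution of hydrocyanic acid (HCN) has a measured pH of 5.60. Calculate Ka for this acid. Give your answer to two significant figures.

[H+] = 10^(-5.60) = 2.51 × 10^-6 M
At equilibrium [HA] = 0.011 − 2.51 × 10^-6 = 1.10 × 10^-2 M
Ka = [H+][A-]/[HA] = (2.51 × 10^-6)² / 1.10 × 10^-2 = 5.7 × 10^-10

Ka = 5.7 × 10^-10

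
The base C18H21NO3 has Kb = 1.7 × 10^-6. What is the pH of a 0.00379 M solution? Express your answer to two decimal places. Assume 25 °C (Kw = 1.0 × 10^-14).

C18H21NO3 + H2O ⇌ C18H22NO3+ + OH-
Kb = [OH-]²/(0.00379 − [OH-]) = 1.7 × 10^-6
Neglecting [OH-] in the denominator: [OH-] = √(1.7 × 10^-6 × 0.00379) = 8.03 × 10^-5 M
([OH-]/C₀ = 2.1% < 5%, so the approximation holds.)
pOH = 4.10, so pH = 14.00 − pOH = 9.90

pH = 9.90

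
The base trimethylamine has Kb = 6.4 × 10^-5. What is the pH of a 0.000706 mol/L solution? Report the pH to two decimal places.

(CH3)3N + H2O ⇌ (CH3)3NH+ + OH-
Let x = [OH-] at equilibrium. Kb = x²/(0.000706 − x).
x is not negligible relative to C₀; solve x² + 6.4e-05·x − 4.52e-08 = 0.
x = [−6.4e-05 + √(6.4e-05² + 1.81e-07)]/2 = 1.83 × 10^-4 M
pOH = −log(1.83 × 10^-4) = 3.74; pH = 14.00 − 3.74 = 10.26

pH = 10.26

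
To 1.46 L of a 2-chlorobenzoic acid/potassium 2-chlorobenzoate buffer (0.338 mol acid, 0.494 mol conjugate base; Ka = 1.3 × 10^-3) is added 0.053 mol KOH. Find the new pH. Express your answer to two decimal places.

OH- converts ClC6H4COOH to ClC6H4COO-: ClC6H4COOH → 0.285 mol, ClC6H4COO- → 0.547 mol.
pKa = −log(1.3 × 10^-3) = 2.886
pH = pKa + log(n_ClC6H4COO-/n_ClC6H4COOH) = 2.886 + log(0.547/0.285) = 2.886 + (+0.283)

pH = 3.17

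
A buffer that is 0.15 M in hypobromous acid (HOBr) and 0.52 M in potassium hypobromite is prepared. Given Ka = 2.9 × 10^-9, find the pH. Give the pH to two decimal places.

pKa = −log(2.9 × 10^-9) = 8.538
Using pH = pKa + log([base]/[acid]) with [base]/[acid] = 0.52/0.15:
pH = 8.538 + (+0.540) = 9.08

pH = 9.08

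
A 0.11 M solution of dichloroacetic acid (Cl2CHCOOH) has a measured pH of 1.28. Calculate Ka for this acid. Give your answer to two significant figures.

[H+] = 10^(-1.28) = 5.25 × 10^-2 M
At equilibrium [HA] = 0.11 − 5.25 × 10^-2 = 5.75 × 10^-2 M
Ka = [H+][A-]/[HA] = (5.25 × 10^-2)² / 5.75 × 10^-2 = 4.8 × 10^-2

Ka = 4.8 × 10^-2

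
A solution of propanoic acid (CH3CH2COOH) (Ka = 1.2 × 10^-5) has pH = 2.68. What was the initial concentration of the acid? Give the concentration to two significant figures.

[H+] = 10^(-2.68) = 2.09 × 10^-3 M = x
Ka = x²/(C₀ − x) ⇒ C₀ = x + x²/Ka
C₀ = 2.09 × 10^-3 + (2.09 × 10^-3)²/(1.2 × 10^-5) = 3.66 × 10^-1 M

C₀ = 3.7 × 10^-1 M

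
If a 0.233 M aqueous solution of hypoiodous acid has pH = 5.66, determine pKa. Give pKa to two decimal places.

[H+] = 10^(-5.66) = 2.19 × 10^-6 M
At equilibrium [HA] = 0.233 − 2.19 × 10^-6 = 2.33 × 10^-1 M
Ka = [H+][A-]/[HA] = (2.19 × 10^-6)² / 2.33 × 10^-1 = 2.06 × 10^-11
pKa = -log(2.06 × 10^-11) = 10.69

pKa = 10.69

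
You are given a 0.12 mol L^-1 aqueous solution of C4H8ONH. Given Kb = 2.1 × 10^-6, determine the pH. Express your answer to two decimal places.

C4H8ONH + H2O ⇌ C4H8ONH2+ + OH-
From the ICE table, Kb = x²/(0.12 − x) = 2.1 × 10^-6.
Neglecting x in the denominator: x = √(2.1 × 10^-6 × 0.12) = 5.02 × 10^-4 M
(x/C₀ = 0.42% < 5%, so the approximation holds.)
pOH = −log(5.02 × 10^-4) = 3.30; pH = 14.00 − 3.30 = 10.70

pH = 10.70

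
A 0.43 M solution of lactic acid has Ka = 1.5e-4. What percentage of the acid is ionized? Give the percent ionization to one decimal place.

CH3CH(OH)COOH ⇌ CH3CH(OH)COO- + H+; let x = [H+] at equilibrium.
x ≈ √(Ka·C₀) = √(1.5 × 10^-4 × 0.43) = 8.03 × 10^-3 M
% ionization = x/C₀ × 100% = 8.03 × 10^-3/0.43 × 100% = 1.9%

1.9%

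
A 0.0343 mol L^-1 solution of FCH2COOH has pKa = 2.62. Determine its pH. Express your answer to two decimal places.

pH = 2.10

FCH2COOH ⇌ FCH2COO- + H+
Ka = 10^(−2.62) = 2.40 × 10^-3
From the ICE table, Ka = x²/(0.0343 − x) = 2.40 × 10^-3.
x is not negligible relative to C₀; solve x² + 0.0024·x − 8.23e-05 = 0.
x = (−Ka + √(Ka² + 4·Ka·C₀))/2 = 7.95 × 10^-3 M
pH = −log(7.95 × 10^-3) = 2.10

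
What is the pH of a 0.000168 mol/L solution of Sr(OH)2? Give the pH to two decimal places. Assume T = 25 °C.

Sr(OH)2 is a strong base (each formula unit releases 2 OH-); [OH-] = 0.000336 M.
pOH = -log(0.000336) = 3.47
pH = 14.00 - 3.47 = 10.53

pH = 10.53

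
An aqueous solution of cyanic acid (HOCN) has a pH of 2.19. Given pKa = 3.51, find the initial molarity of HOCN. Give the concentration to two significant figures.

C₀ = 1.4 × 10^-1 M

[H+] = 10^(-2.19) = 6.46 × 10^-3 M = x
Ka = 10^(−3.51) = 3.09 × 10^-4
Ka = x²/(C₀ − x) ⇒ C₀ = x + x²/Ka
C₀ = 6.46 × 10^-3 + (6.46 × 10^-3)²/(3.09 × 10^-4) = 1.42 × 10^-1 M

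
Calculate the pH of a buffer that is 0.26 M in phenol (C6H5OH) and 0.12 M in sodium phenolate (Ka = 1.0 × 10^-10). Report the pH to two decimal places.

pH = 9.66

pKa = −log(1.0 × 10^-10) = 10.000
Using pH = pKa + log([base]/[acid]) with [base]/[acid] = 0.12/0.26:
pH = 10.000 + (-0.336) = 9.66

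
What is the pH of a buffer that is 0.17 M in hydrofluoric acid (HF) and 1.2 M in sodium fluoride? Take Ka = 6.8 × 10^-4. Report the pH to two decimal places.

pKa = −log(6.8 × 10^-4) = 3.167
pH = pKa + log([A⁻]/[HA]) = 3.167 + log(1.2/0.17)
pH = 3.167 + (+0.849) = 4.02

pH = 4.02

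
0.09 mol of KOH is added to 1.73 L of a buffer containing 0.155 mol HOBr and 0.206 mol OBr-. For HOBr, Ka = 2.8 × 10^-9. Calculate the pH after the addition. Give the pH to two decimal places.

pH = 9.21

After neutralization: n(HOBr) = 0.065 mol, n(OBr-) = 0.296 mol.
pKa = −log(2.8 × 10^-9) = 8.553
pH = pKa + log(n_OBr-/n_HOBr) = 8.553 + log(0.296/0.065) = 8.553 + (+0.658)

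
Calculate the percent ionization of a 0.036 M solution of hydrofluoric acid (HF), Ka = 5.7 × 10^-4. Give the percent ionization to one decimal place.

11.8%

HF ⇌ F- + H+; let x = [H+] at equilibrium.
Ka = x²/(C₀ − x); solving the quadratic gives x = 4.25 × 10^-3 M.
% ionization = x/C₀ × 100% = 4.25 × 10^-3/0.036 × 100% = 11.8%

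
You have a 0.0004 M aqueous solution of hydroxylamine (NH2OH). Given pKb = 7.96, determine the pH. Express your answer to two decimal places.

NH2OH + H2O ⇌ NH3OH+ + OH-
Kb = 10^(−7.96) = 1.10 × 10^-8
From the ICE table, Kb = [OH-]²/(0.0004 − [OH-]) = 1.10 × 10^-8.
Since Kb ≪ C₀, [OH-] ≈ √(Kb·C₀) = 2.10 × 10^-6 M.
([OH-]/C₀ = 0.52% < 5%, so the approximation holds.)
pOH = −log(2.10 × 10^-6) = 5.68; pH = 14.00 − 5.68 = 8.32

pH = 8.32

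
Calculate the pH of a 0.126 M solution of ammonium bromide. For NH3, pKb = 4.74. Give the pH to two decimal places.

pH = 5.08

NH4+ is the conjugate acid of the weak base NH3.
Kb = 10^(−4.74) = 1.82 × 10^-5
Ka = Kw/Kb = 1.0×10^-14 / 1.82 × 10^-5 = 5.49 × 10^-10
From the ICE table, Ka = [H+]²/(0.126 − [H+]) = 5.49 × 10^-10.
Neglecting [H+] in the denominator: [H+] = √(5.49 × 10^-10 × 0.126) = 8.32 × 10^-6 M
Check: 0.0066% ionized — well under 5%, approximation valid.
pH = −log[H+] = −log(8.32 × 10^-6) = 5.08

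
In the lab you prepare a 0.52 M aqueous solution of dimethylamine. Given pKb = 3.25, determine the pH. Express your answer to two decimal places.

pH = 12.23

(CH3)2NH + H2O ⇌ (CH3)2NH2+ + OH-
Kb = 10^(−3.25) = 5.62 × 10^-4
From the ICE table, Kb = [OH-]²/(0.52 − [OH-]) = 5.62 × 10^-4.
Since Kb ≪ C₀, [OH-] ≈ √(Kb·C₀) = 1.71 × 10^-2 M.
Check: 3.3% ionized — well under 5%, approximation valid.
pOH = −log(1.71 × 10^-2) = 1.77; pH = 14.00 − 1.77 = 12.23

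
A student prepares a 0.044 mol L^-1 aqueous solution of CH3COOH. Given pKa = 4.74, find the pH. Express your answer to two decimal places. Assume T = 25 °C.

pH = 3.05

CH3COOH ⇌ CH3COO- + H+
Ka = 10^(−4.74) = 1.82 × 10^-5
Ka = [H+]²/(0.044 − [H+]) = 1.82 × 10^-5
Assume [H+] ≪ 0.044: [H+] ≈ √(1.82 × 10^-5 × 0.044) = 8.95 × 10^-4 M
([H+]/C₀ = 2% < 5%, so the approximation holds.)
pH = −log[H+] = −log(8.95 × 10^-4) = 3.05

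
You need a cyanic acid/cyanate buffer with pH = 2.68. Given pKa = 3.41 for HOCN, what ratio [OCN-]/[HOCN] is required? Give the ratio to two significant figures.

ratio = 0.19

pH = pKa + log(r) ⇒ log(r) = 2.68 − 3.41 = -0.73
r = [OCN-]/[HOCN] = 10^(-0.73) = 0.186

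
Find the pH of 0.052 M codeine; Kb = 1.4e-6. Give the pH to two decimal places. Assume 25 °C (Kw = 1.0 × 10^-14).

C18H21NO3 + H2O ⇌ C18H22NO3+ + OH-
From the ICE table, Kb = [OH-]²/(0.052 − [OH-]) = 1.4 × 10^-6.
Since Kb ≪ C₀, [OH-] ≈ √(Kb·C₀) = 2.70 × 10^-4 M.
Check: 0.52% ionized — well under 5%, approximation valid.
pOH = 3.57, so pH = 14.00 − pOH = 10.43

pH = 10.43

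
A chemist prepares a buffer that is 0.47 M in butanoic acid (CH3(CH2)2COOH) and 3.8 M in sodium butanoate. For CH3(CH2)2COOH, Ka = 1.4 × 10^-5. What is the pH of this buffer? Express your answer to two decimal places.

pKa = −log(1.4 × 10^-5) = 4.854
Henderson–Hasselbalch: pH = pKa + log([CH3(CH2)2COO-]/[CH3(CH2)2COOH]) = 4.854 + log(3.8/0.47)
pH = 4.854 + (+0.908) = 5.76

pH = 5.76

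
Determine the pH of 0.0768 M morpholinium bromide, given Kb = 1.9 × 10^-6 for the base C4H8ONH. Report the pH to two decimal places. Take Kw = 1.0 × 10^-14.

C4H8ONH2+ is the conjugate acid of the weak base C4H8ONH.
Ka = Kw/Kb = 1.0×10^-14 / 1.9 × 10^-6 = 5.26 × 10^-9
From the ICE table, Ka = [H+]²/(0.0768 − [H+]) = 5.26 × 10^-9.
Neglecting [H+] in the denominator: [H+] = √(5.26 × 10^-9 × 0.0768) = 2.01 × 10^-5 M
Check: 0.026% ionized — well under 5%, approximation valid.
pH = −log(2.01 × 10^-5) = 4.70

pH = 4.70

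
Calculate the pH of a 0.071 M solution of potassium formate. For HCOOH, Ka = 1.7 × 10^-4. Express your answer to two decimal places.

HCOO- is the conjugate base of the weak acid HCOOH.
Kb = Kw/Ka = 1.0×10^-14 / 1.7 × 10^-4 = 5.88 × 10^-11
Kb = [OH-]²/(0.071 − [OH-]) = 5.88 × 10^-11
Assume [OH-] ≪ 0.071: [OH-] ≈ √(5.88 × 10^-11 × 0.071) = 2.04 × 10^-6 M
([OH-]/C₀ = 0.0029% < 5%, so the approximation holds.)
pOH = −log(2.04 × 10^-6) = 5.69; pH = 14.00 − 5.69 = 8.31

pH = 8.31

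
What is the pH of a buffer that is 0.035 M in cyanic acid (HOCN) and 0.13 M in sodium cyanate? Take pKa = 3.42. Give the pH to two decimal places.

Henderson–Hasselbalch: pH = pKa + log([OCN-]/[HOCN]) = 3.42 + log(0.13/0.035)
pH = 3.42 + (+0.570) = 3.99

pH = 3.99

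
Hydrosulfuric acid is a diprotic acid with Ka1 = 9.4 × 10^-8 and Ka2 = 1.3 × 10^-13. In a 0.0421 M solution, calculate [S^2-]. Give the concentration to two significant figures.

First ionization gives [H+] ≈ [HS-] = 6.29 × 10^-5 M.
Second step: Ka2 = [H+][S^2-]/[HS-] ≈ [S^2-] (since [H+] ≈ [HS-]).
So [S^2-] ≈ Ka2.

1.3 × 10^-13 M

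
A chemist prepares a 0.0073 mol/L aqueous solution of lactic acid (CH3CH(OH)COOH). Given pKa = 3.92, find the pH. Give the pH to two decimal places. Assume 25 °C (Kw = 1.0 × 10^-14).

pH = 3.06

CH3CH(OH)COOH ⇌ CH3CH(OH)COO- + H+
Ka = 10^(−3.92) = 1.20 × 10^-4
From the ICE table, Ka = x²/(0.0073 − x) = 1.20 × 10^-4.
x is not negligible relative to C₀; solve x² + 0.00012·x − 8.76e-07 = 0.
x = [−0.00012 + √(0.00012² + 3.5e-06)]/2 = 8.78 × 10^-4 M
pH = −log(8.78 × 10^-4) = 3.06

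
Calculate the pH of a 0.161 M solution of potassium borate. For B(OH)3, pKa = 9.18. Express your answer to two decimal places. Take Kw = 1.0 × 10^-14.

pH = 11.19

B(OH)4- is the conjugate base of the weak acid B(OH)3.
Ka = 10^(−9.18) = 6.61 × 10^-10
Kb = Kw/Ka = 1.0×10^-14 / 6.61 × 10^-10 = 1.51 × 10^-5
From the ICE table, Kb = x²/(0.161 − x) = 1.51 × 10^-5.
Since Kb ≪ C₀, x ≈ √(Kb·C₀) = 1.56 × 10^-3 M.
Check: 0.97% ionized — well under 5%, approximation valid.
pOH = −log(1.56 × 10^-3) = 2.81; pH = 14.00 − 2.81 = 11.19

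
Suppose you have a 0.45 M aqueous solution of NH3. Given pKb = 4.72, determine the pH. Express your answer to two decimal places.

NH3 + H2O ⇌ NH4+ + OH-
Kb = 10^(−4.72) = 1.91 × 10^-5
From the ICE table, Kb = x²/(0.45 − x) = 1.91 × 10^-5.
Since Kb ≪ C₀, x ≈ √(Kb·C₀) = 2.93 × 10^-3 M.
Check: 0.65% ionized — well under 5%, approximation valid.
pOH = −log(2.93 × 10^-3) = 2.53; pH = 14.00 − 2.53 = 11.47

pH = 11.47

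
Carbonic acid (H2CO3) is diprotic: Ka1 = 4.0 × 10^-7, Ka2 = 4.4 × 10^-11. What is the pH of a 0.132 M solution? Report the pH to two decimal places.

Since Ka1 ≫ Ka2, the first ionization dominates [H+].
Ka1 = x²/(0.132 − x) = 4.0 × 10^-7
x ≈ √(4.0 × 10^-7 × 0.132) = 2.30 × 10^-4 M
pH = −log(2.30 × 10^-4) = 3.64

pH = 3.64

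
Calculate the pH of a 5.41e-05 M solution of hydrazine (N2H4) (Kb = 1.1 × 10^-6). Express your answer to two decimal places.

pH = 8.86

N2H4 + H2O ⇌ N2H5+ + OH-
Kb = [OH-]²/(5.41e-05 − [OH-]) = 1.1 × 10^-6
Here C₀/Kb ≈ 49.2, so the small-[OH-] approximation fails. Use the quadratic:
[OH-] = (−Kb + √(Kb² + 4·Kb·C₀))/2 = 7.18 × 10^-6 M
pOH = −log(7.18 × 10^-6) = 5.14; pH = 14.00 − 5.14 = 8.86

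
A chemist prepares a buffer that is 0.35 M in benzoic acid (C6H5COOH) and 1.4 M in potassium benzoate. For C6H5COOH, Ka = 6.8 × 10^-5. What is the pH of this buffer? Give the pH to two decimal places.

pH = 4.77

pKa = −log(6.8 × 10^-5) = 4.167
Using pH = pKa + log([base]/[acid]) with [base]/[acid] = 1.4/0.35:
pH = 4.167 + (+0.602) = 4.77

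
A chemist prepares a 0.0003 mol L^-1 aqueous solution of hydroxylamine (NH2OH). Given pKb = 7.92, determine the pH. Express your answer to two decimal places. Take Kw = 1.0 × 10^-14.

NH2OH + H2O ⇌ NH3OH+ + OH-
Kb = 10^(−7.92) = 1.20 × 10^-8
Let x = [OH-] at equilibrium. Kb = x²/(0.0003 − x).
Since Kb ≪ C₀, x ≈ √(Kb·C₀) = 1.90 × 10^-6 M.
pOH = 5.72, so pH = 14.00 − pOH = 8.28

pH = 8.28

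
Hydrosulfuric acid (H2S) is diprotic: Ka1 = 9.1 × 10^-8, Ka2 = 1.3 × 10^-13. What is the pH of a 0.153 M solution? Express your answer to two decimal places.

pH = 3.93

Ka1 ≫ Ka2, so treat the first dissociation as the only significant source of H+.
Ka1 = x²/(0.153 − x) = 9.1 × 10^-8
x ≈ √(9.1 × 10^-8 × 0.153) = 1.18 × 10^-4 M
pH = −log(1.18 × 10^-4) = 3.93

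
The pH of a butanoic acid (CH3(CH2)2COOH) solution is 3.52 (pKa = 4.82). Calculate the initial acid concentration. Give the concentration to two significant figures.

[H+] = 10^(-3.52) = 3.02 × 10^-4 M = x
Ka = 10^(−4.82) = 1.51 × 10^-5
Ka = x²/(C₀ − x) ⇒ C₀ = x + x²/Ka
C₀ = 3.02 × 10^-4 + (3.02 × 10^-4)²/(1.51 × 10^-5) = 6.34 × 10^-3 M

C₀ = 6.3 × 10^-3 M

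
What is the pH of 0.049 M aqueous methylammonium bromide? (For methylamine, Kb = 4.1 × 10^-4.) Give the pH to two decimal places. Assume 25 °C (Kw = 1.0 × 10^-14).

CH3NH3+ is the conjugate acid of the weak base CH3NH2.
Ka = Kw/Kb = 1.0×10^-14 / 4.1 × 10^-4 = 2.44 × 10^-11
Ka = [H+]²/(0.049 − [H+]) = 2.44 × 10^-11
Since Ka ≪ C₀, [H+] ≈ √(Ka·C₀) = 1.09 × 10^-6 M.
Check: 0.0022% ionized — well under 5%, approximation valid.
pH = −log[H+] = −log(1.09 × 10^-6) = 5.96

pH = 5.96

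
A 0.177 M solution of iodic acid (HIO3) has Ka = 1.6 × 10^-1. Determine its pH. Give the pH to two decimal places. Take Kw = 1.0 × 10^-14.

pH = 0.97

HIO3 ⇌ IO3- + H+
Ka = x²/(0.177 − x) = 1.6 × 10^-1
Here C₀/Ka ≈ 1.11, so the small-x approximation fails. Use the quadratic:
x = (−Ka + √(Ka² + 4·Ka·C₀))/2 = 1.06 × 10^-1 M
pH = −log[H+] = −log(1.06 × 10^-1) = 0.97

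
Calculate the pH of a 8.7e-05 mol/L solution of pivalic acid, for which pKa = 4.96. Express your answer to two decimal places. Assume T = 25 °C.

(CH3)3CCOOH ⇌ (CH3)3CCOO- + H+
Ka = 10^(−4.96) = 1.10 × 10^-5
Let x = [H+] at equilibrium. Ka = x²/(8.7e-05 − x).
The 5% rule fails; solving x² + Ka·x − Ka·C₀ = 0 exactly:
x = (−Ka + √(Ka² + 4·Ka·C₀))/2 = 2.59 × 10^-5 M
pH = −log[H+] = −log(2.59 × 10^-5) = 4.59

pH = 4.59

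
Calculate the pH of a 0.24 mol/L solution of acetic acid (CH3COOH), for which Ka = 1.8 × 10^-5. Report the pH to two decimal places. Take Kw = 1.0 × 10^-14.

CH3COOH ⇌ CH3COO- + H+
From the ICE table, Ka = [H+]²/(0.24 − [H+]) = 1.8 × 10^-5.
Since Ka ≪ C₀, [H+] ≈ √(Ka·C₀) = 2.08 × 10^-3 M.
pH = −log(2.08 × 10^-3) = 2.68

pH = 2.68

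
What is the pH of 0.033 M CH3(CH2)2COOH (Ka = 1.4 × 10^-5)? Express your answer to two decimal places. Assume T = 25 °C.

CH3(CH2)2COOH ⇌ CH3(CH2)2COO- + H+
From the ICE table, Ka = [H+]²/(0.033 − [H+]) = 1.4 × 10^-5.
Since Ka ≪ C₀, [H+] ≈ √(Ka·C₀) = 6.80 × 10^-4 M.
pH = −log[H+] = −log(6.80 × 10^-4) = 3.17

pH = 3.17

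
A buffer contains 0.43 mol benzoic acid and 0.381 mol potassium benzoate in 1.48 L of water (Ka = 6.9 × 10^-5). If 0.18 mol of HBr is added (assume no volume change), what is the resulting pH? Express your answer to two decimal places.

After neutralization: n(C6H5COOH) = 0.61 mol, n(C6H5COO-) = 0.201 mol.
pKa = −log(6.9 × 10^-5) = 4.161
Henderson–Hasselbalch with mole ratio 0.201/0.61: pH = 4.161 + (-0.482)

pH = 3.68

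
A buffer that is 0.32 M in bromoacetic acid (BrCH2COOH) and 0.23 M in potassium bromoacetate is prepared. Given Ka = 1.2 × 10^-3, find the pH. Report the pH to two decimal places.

pKa = −log(1.2 × 10^-3) = 2.921
pH = pKa + log([A⁻]/[HA]) = 2.921 + log(0.23/0.32)
pH = 2.921 + (-0.143) = 2.78

pH = 2.78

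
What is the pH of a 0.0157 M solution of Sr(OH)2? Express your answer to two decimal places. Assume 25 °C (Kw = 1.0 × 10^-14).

Sr(OH)2 is a strong base (each formula unit releases 2 OH-); [OH-] = 0.0314 M.
pOH = -log(0.0314) = 1.50
pH = 14.00 - 1.50 = 12.50

pH = 12.50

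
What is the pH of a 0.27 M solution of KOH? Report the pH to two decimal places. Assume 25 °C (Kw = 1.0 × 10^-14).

pH = 13.43

KOH is a strong base; [OH-] = 0.27 M.
pOH = -log(0.27) = 0.57
pH = 14.00 - 0.57 = 13.43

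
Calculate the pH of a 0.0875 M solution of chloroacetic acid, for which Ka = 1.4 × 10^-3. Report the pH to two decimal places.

pH = 1.98

ClCH2COOH ⇌ ClCH2COO- + H+
From the ICE table, Ka = x²/(0.0875 − x) = 1.4 × 10^-3.
Here C₀/Ka ≈ 62.5, so the small-x approximation fails. Use the quadratic:
x = (−Ka + √(Ka² + 4·Ka·C₀))/2 = 1.04 × 10^-2 M
pH = −log(1.04 × 10^-2) = 1.98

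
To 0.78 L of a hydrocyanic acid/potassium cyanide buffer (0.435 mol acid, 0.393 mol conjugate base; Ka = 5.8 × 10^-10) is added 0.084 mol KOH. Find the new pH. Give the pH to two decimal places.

pH = 9.37

OH- converts HCN to CN-: HCN → 0.351 mol, CN- → 0.477 mol.
pKa = −log(5.8 × 10^-10) = 9.237
pH = pKa + log(n_CN-/n_HCN) = 9.237 + log(0.477/0.351) = 9.237 + (+0.133)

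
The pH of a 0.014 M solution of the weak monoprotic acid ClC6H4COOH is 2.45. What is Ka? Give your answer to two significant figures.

[H+] = 10^(-2.45) = 3.55 × 10^-3 M
At equilibrium [HA] = 0.014 − 3.55 × 10^-3 = 1.05 × 10^-2 M
Ka = [H+][A-]/[HA] = (3.55 × 10^-3)² / 1.05 × 10^-2 = 1.2 × 10^-3

Ka = 1.2 × 10^-3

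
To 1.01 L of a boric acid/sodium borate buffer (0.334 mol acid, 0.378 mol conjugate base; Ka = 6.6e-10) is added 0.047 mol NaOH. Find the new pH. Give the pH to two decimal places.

OH- converts B(OH)3 to B(OH)4-: B(OH)3 → 0.287 mol, B(OH)4- → 0.425 mol.
pKa = −log(6.6 × 10^-10) = 9.180
pH = pKa + log([A⁻]/[HA]) = 9.180 + log(0.425/0.287) = 9.180 +0.171

pH = 9.35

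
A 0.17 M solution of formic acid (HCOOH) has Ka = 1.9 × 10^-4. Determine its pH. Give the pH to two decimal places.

pH = 2.25

HCOOH ⇌ HCOO- + H+
From the ICE table, Ka = [H+]²/(0.17 − [H+]) = 1.9 × 10^-4.
Neglecting [H+] in the denominator: [H+] = √(1.9 × 10^-4 × 0.17) = 5.68 × 10^-3 M
Check: 3.3% ionized — well under 5%, approximation valid.
pH = −log[H+] = −log(5.68 × 10^-3) = 2.25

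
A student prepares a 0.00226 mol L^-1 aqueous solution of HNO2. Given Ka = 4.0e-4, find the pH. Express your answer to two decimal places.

HNO2 ⇌ NO2- + H+
From the ICE table, Ka = x²/(0.00226 − x) = 4.0 × 10^-4.
The 5% rule fails; solving x² + Ka·x − Ka·C₀ = 0 exactly:
x = (−Ka + √(Ka² + 4·Ka·C₀))/2 = 7.72 × 10^-4 M
pH = −log(7.72 × 10^-4) = 3.11

pH = 3.11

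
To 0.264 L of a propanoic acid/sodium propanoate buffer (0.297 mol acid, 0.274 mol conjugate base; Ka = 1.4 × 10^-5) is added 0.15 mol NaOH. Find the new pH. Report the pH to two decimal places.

After neutralization: n(CH3CH2COOH) = 0.147 mol, n(CH3CH2COO-) = 0.424 mol.
pKa = −log(1.4 × 10^-5) = 4.854
Henderson–Hasselbalch with mole ratio 0.424/0.147: pH = 4.854 + (+0.460)

pH = 5.31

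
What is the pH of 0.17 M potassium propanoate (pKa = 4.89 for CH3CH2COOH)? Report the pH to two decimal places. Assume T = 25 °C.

CH3CH2COO- is the conjugate base of the weak acid CH3CH2COOH.
Ka = 10^(−4.89) = 1.29 × 10^-5
Kb = Kw/Ka = 1.0×10^-14 / 1.29 × 10^-5 = 7.75 × 10^-10
From the ICE table, Kb = [OH-]²/(0.17 − [OH-]) = 7.75 × 10^-10.
Neglecting [OH-] in the denominator: [OH-] = √(7.75 × 10^-10 × 0.17) = 1.15 × 10^-5 M
Check: 0.0068% ionized — well under 5%, approximation valid.
pOH = −log(1.15 × 10^-5) = 4.94; pH = 14.00 − 4.94 = 9.06

pH = 9.06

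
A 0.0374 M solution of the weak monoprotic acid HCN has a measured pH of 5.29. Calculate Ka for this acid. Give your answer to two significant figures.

Ka = 7.0 × 10^-10

[H+] = 10^(-5.29) = 5.13 × 10^-6 M
At equilibrium [HA] = 0.0374 − 5.13 × 10^-6 = 3.74 × 10^-2 M
Ka = [H+][A-]/[HA] = (5.13 × 10^-6)² / 3.74 × 10^-2 = 7.0 × 10^-10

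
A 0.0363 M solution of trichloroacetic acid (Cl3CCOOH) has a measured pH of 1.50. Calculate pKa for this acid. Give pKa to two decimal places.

pKa = 0.67

[H+] = 10^(-1.50) = 3.16 × 10^-2 M
At equilibrium [HA] = 0.0363 − 3.16 × 10^-2 = 4.70 × 10^-3 M
Ka = [H+][A-]/[HA] = (3.16 × 10^-2)² / 4.70 × 10^-3 = 2.12 × 10^-1
pKa = -log(2.12 × 10^-1) = 0.67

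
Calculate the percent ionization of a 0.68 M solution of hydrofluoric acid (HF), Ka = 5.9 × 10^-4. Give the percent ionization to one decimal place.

HF ⇌ F- + H+; let x = [H+] at equilibrium.
x ≈ √(Ka·C₀) = √(5.9 × 10^-4 × 0.68) = 2.00 × 10^-2 M
Fraction ionized = 2.00 × 10^-2 / 0.68 = 0.0294 → 2.9%

2.9%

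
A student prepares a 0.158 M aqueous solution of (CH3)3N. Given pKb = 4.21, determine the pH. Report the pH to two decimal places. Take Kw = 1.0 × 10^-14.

pH = 11.49

(CH3)3N + H2O ⇌ (CH3)3NH+ + OH-
Kb = 10^(−4.21) = 6.17 × 10^-5
From the ICE table, Kb = x²/(0.158 − x) = 6.17 × 10^-5.
Since Kb ≪ C₀, x ≈ √(Kb·C₀) = 3.12 × 10^-3 M.
(x/C₀ = 2% < 5%, so the approximation holds.)
pOH = −log(3.12 × 10^-3) = 2.51; pH = 14.00 − 2.51 = 11.49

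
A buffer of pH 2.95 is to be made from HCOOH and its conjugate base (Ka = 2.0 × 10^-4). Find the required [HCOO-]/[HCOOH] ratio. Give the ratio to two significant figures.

pKa = -log(2.0 × 10^-4) = 3.699
pH = pKa + log(r) ⇒ log(r) = 2.95 − 3.699 = -0.749
r = [HCOO-]/[HCOOH] = 10^(-0.749) = 0.178

ratio = 0.18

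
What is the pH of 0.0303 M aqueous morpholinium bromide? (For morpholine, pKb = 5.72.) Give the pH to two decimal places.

C4H8ONH2+ is the conjugate acid of the weak base C4H8ONH.
Kb = 10^(−5.72) = 1.91 × 10^-6
Ka = Kw/Kb = 1.0×10^-14 / 1.91 × 10^-6 = 5.24 × 10^-9
Let x = [H+] at equilibrium. Ka = x²/(0.0303 − x).
Assume x ≪ 0.0303: x ≈ √(5.24 × 10^-9 × 0.0303) = 1.26 × 10^-5 M
(x/C₀ = 0.042% < 5%, so the approximation holds.)
pH = −log(1.26 × 10^-5) = 4.90

pH = 4.90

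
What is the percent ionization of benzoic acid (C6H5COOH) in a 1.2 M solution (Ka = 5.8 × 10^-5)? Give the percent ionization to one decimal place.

0.7%

C6H5COOH ⇌ C6H5COO- + H+; let x = [H+] at equilibrium.
x ≈ √(Ka·C₀) = √(5.8 × 10^-5 × 1.2) = 8.34 × 10^-3 M
Fraction ionized = 8.34 × 10^-3 / 1.2 = 0.0070 → 0.7%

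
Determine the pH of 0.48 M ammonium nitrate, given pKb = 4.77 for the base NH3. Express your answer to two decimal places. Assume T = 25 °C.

NH4+ is the conjugate acid of the weak base NH3.
Kb = 10^(−4.77) = 1.70 × 10^-5
Ka = Kw/Kb = 1.0×10^-14 / 1.70 × 10^-5 = 5.88 × 10^-10
Let x = [H+] at equilibrium. Ka = x²/(0.48 − x).
Since Ka ≪ C₀, x ≈ √(Ka·C₀) = 1.68 × 10^-5 M.
Check: 0.0035% ionized — well under 5%, approximation valid.
pH = −log[H+] = −log(1.68 × 10^-5) = 4.77

pH = 4.77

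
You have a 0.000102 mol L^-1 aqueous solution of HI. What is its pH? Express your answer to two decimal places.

pH = 3.99

HI is a strong acid and dissociates completely, so [H+] = 0.000102 M.
pH = -log(0.000102) = 3.99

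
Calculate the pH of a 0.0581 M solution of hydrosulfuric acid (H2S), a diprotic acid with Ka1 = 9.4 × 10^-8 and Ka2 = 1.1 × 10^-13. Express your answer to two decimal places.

Since Ka1 ≫ Ka2, the first ionization dominates [H+].
Ka1 = x²/(0.0581 − x) = 9.4 × 10^-8
x ≈ √(9.4 × 10^-8 × 0.0581) = 7.39 × 10^-5 M
pH = −log(7.39 × 10^-5) = 4.13

pH = 4.13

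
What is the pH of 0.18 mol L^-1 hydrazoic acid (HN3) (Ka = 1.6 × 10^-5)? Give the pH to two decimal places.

HN3 ⇌ N3- + H+
Ka = [H+]²/(0.18 − [H+]) = 1.6 × 10^-5
Since Ka ≪ C₀, [H+] ≈ √(Ka·C₀) = 1.70 × 10^-3 M.
([H+]/C₀ = 0.94% < 5%, so the approximation holds.)
pH = −log[H+] = −log(1.70 × 10^-3) = 2.77

pH = 2.77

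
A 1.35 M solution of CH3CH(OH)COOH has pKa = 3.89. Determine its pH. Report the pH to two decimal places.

CH3CH(OH)COOH ⇌ CH3CH(OH)COO- + H+
Ka = 10^(−3.89) = 1.29 × 10^-4
From the ICE table, Ka = [H+]²/(1.35 − [H+]) = 1.29 × 10^-4.
Neglecting [H+] in the denominator: [H+] = √(1.29 × 10^-4 × 1.35) = 1.32 × 10^-2 M
Check: 0.98% ionized — well under 5%, approximation valid.
pH = −log(1.32 × 10^-2) = 1.88

pH = 1.88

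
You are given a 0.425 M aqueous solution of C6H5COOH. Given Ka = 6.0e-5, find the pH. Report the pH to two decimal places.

C6H5COOH ⇌ C6H5COO- + H+
From the ICE table, Ka = [H+]²/(0.425 − [H+]) = 6.0 × 10^-5.
Neglecting [H+] in the denominator: [H+] = √(6.0 × 10^-5 × 0.425) = 5.05 × 10^-3 M
pH = −log(5.05 × 10^-3) = 2.30

pH = 2.30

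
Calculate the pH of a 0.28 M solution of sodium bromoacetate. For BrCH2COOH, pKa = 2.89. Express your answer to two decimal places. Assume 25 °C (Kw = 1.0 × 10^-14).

pH = 8.17

BrCH2COO- is the conjugate base of the weak acid BrCH2COOH.
Ka = 10^(−2.89) = 1.29 × 10^-3
Kb = Kw/Ka = 1.0×10^-14 / 1.29 × 10^-3 = 7.75 × 10^-12
From the ICE table, Kb = x²/(0.28 − x) = 7.75 × 10^-12.
Since Kb ≪ C₀, x ≈ √(Kb·C₀) = 1.47 × 10^-6 M.
pOH = 5.83, so pH = 14.00 − pOH = 8.17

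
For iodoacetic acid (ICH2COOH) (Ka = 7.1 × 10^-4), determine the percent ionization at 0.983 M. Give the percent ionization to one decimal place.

2.7%

ICH2COOH ⇌ ICH2COO- + H+; let x = [H+] at equilibrium.
x ≈ √(Ka·C₀) = √(7.1 × 10^-4 × 0.983) = 2.64 × 10^-2 M
Fraction ionized = 2.64 × 10^-2 / 0.983 = 0.0269 → 2.7%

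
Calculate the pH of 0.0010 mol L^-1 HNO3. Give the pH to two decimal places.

pH = 3.00

HNO3 is a strong acid and dissociates completely, so [H+] = 0.0010 M.
pH = -log(0.001) = 3.00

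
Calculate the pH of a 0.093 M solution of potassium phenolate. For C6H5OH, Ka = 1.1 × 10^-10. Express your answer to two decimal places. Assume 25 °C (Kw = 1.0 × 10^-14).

pH = 11.46

C6H5O- is the conjugate base of the weak acid C6H5OH.
Kb = Kw/Ka = 1.0×10^-14 / 1.1 × 10^-10 = 9.09 × 10^-5
Let x = [OH-] at equilibrium. Kb = x²/(0.093 − x).
Assume x ≪ 0.093: x ≈ √(9.09 × 10^-5 × 0.093) = 2.91 × 10^-3 M
(x/C₀ = 3.1% < 5%, so the approximation holds.)
pOH = 2.54, so pH = 14.00 − pOH = 11.46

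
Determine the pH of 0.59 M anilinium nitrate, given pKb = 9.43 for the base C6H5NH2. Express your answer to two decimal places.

C6H5NH3+ is the conjugate acid of the weak base C6H5NH2.
Kb = 10^(−9.43) = 3.72 × 10^-10
Ka = Kw/Kb = 1.0×10^-14 / 3.72 × 10^-10 = 2.69 × 10^-5
Let x = [H+] at equilibrium. Ka = x²/(0.59 − x).
Assume x ≪ 0.59: x ≈ √(2.69 × 10^-5 × 0.59) = 3.98 × 10^-3 M
Check: 0.68% ionized — well under 5%, approximation valid.
pH = −log(3.98 × 10^-3) = 2.40

pH = 2.40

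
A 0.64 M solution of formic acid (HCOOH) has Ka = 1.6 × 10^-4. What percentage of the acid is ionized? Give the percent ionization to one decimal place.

HCOOH ⇌ HCOO- + H+; let x = [H+] at equilibrium.
x ≈ √(Ka·C₀) = √(1.6 × 10^-4 × 0.64) = 1.01 × 10^-2 M
Fraction ionized = 1.01 × 10^-2 / 0.64 = 0.0158 → 1.6%

1.6%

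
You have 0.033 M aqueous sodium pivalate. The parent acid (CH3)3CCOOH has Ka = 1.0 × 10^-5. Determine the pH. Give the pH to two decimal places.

(CH3)3CCOO- is the conjugate base of the weak acid (CH3)3CCOOH.
Kb = Kw/Ka = 1.0×10^-14 / 1.0 × 10^-5 = 1.00 × 10^-9
From the ICE table, Kb = [OH-]²/(0.033 − [OH-]) = 1.00 × 10^-9.
Since Kb ≪ C₀, [OH-] ≈ √(Kb·C₀) = 5.74 × 10^-6 M.
pOH = −log(5.74 × 10^-6) = 5.24; pH = 14.00 − 5.24 = 8.76

pH = 8.76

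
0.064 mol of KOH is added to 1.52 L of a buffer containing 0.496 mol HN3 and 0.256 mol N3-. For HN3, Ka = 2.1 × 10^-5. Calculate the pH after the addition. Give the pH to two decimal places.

After neutralization: n(HN3) = 0.432 mol, n(N3-) = 0.32 mol.
pKa = −log(2.1 × 10^-5) = 4.678
pH = pKa + log(n_N3-/n_HN3) = 4.678 + log(0.32/0.432) = 4.678 + (-0.130)

pH = 4.55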